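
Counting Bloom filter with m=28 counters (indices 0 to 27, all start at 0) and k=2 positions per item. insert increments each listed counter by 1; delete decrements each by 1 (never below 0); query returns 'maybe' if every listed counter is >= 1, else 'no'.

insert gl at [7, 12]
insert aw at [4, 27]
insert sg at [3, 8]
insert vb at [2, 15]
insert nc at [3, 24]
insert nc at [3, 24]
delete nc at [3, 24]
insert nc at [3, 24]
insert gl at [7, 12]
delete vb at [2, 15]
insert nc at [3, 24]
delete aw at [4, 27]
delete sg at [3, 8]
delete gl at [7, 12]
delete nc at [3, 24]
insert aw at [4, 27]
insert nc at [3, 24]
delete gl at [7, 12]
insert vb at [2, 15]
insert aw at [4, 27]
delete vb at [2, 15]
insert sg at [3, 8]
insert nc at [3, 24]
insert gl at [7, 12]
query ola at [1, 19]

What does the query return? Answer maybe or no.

Answer: no

Derivation:
Step 1: insert gl at [7, 12] -> counters=[0,0,0,0,0,0,0,1,0,0,0,0,1,0,0,0,0,0,0,0,0,0,0,0,0,0,0,0]
Step 2: insert aw at [4, 27] -> counters=[0,0,0,0,1,0,0,1,0,0,0,0,1,0,0,0,0,0,0,0,0,0,0,0,0,0,0,1]
Step 3: insert sg at [3, 8] -> counters=[0,0,0,1,1,0,0,1,1,0,0,0,1,0,0,0,0,0,0,0,0,0,0,0,0,0,0,1]
Step 4: insert vb at [2, 15] -> counters=[0,0,1,1,1,0,0,1,1,0,0,0,1,0,0,1,0,0,0,0,0,0,0,0,0,0,0,1]
Step 5: insert nc at [3, 24] -> counters=[0,0,1,2,1,0,0,1,1,0,0,0,1,0,0,1,0,0,0,0,0,0,0,0,1,0,0,1]
Step 6: insert nc at [3, 24] -> counters=[0,0,1,3,1,0,0,1,1,0,0,0,1,0,0,1,0,0,0,0,0,0,0,0,2,0,0,1]
Step 7: delete nc at [3, 24] -> counters=[0,0,1,2,1,0,0,1,1,0,0,0,1,0,0,1,0,0,0,0,0,0,0,0,1,0,0,1]
Step 8: insert nc at [3, 24] -> counters=[0,0,1,3,1,0,0,1,1,0,0,0,1,0,0,1,0,0,0,0,0,0,0,0,2,0,0,1]
Step 9: insert gl at [7, 12] -> counters=[0,0,1,3,1,0,0,2,1,0,0,0,2,0,0,1,0,0,0,0,0,0,0,0,2,0,0,1]
Step 10: delete vb at [2, 15] -> counters=[0,0,0,3,1,0,0,2,1,0,0,0,2,0,0,0,0,0,0,0,0,0,0,0,2,0,0,1]
Step 11: insert nc at [3, 24] -> counters=[0,0,0,4,1,0,0,2,1,0,0,0,2,0,0,0,0,0,0,0,0,0,0,0,3,0,0,1]
Step 12: delete aw at [4, 27] -> counters=[0,0,0,4,0,0,0,2,1,0,0,0,2,0,0,0,0,0,0,0,0,0,0,0,3,0,0,0]
Step 13: delete sg at [3, 8] -> counters=[0,0,0,3,0,0,0,2,0,0,0,0,2,0,0,0,0,0,0,0,0,0,0,0,3,0,0,0]
Step 14: delete gl at [7, 12] -> counters=[0,0,0,3,0,0,0,1,0,0,0,0,1,0,0,0,0,0,0,0,0,0,0,0,3,0,0,0]
Step 15: delete nc at [3, 24] -> counters=[0,0,0,2,0,0,0,1,0,0,0,0,1,0,0,0,0,0,0,0,0,0,0,0,2,0,0,0]
Step 16: insert aw at [4, 27] -> counters=[0,0,0,2,1,0,0,1,0,0,0,0,1,0,0,0,0,0,0,0,0,0,0,0,2,0,0,1]
Step 17: insert nc at [3, 24] -> counters=[0,0,0,3,1,0,0,1,0,0,0,0,1,0,0,0,0,0,0,0,0,0,0,0,3,0,0,1]
Step 18: delete gl at [7, 12] -> counters=[0,0,0,3,1,0,0,0,0,0,0,0,0,0,0,0,0,0,0,0,0,0,0,0,3,0,0,1]
Step 19: insert vb at [2, 15] -> counters=[0,0,1,3,1,0,0,0,0,0,0,0,0,0,0,1,0,0,0,0,0,0,0,0,3,0,0,1]
Step 20: insert aw at [4, 27] -> counters=[0,0,1,3,2,0,0,0,0,0,0,0,0,0,0,1,0,0,0,0,0,0,0,0,3,0,0,2]
Step 21: delete vb at [2, 15] -> counters=[0,0,0,3,2,0,0,0,0,0,0,0,0,0,0,0,0,0,0,0,0,0,0,0,3,0,0,2]
Step 22: insert sg at [3, 8] -> counters=[0,0,0,4,2,0,0,0,1,0,0,0,0,0,0,0,0,0,0,0,0,0,0,0,3,0,0,2]
Step 23: insert nc at [3, 24] -> counters=[0,0,0,5,2,0,0,0,1,0,0,0,0,0,0,0,0,0,0,0,0,0,0,0,4,0,0,2]
Step 24: insert gl at [7, 12] -> counters=[0,0,0,5,2,0,0,1,1,0,0,0,1,0,0,0,0,0,0,0,0,0,0,0,4,0,0,2]
Query ola: check counters[1]=0 counters[19]=0 -> no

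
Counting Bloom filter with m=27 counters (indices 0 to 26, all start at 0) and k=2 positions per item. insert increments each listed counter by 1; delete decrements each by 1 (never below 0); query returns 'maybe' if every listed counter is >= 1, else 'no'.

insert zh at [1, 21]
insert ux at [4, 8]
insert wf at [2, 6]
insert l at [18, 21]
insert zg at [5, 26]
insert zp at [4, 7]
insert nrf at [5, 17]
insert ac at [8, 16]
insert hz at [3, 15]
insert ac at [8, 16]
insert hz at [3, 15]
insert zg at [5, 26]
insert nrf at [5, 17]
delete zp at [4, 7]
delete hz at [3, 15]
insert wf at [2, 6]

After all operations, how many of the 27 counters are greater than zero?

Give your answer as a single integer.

Answer: 13

Derivation:
Step 1: insert zh at [1, 21] -> counters=[0,1,0,0,0,0,0,0,0,0,0,0,0,0,0,0,0,0,0,0,0,1,0,0,0,0,0]
Step 2: insert ux at [4, 8] -> counters=[0,1,0,0,1,0,0,0,1,0,0,0,0,0,0,0,0,0,0,0,0,1,0,0,0,0,0]
Step 3: insert wf at [2, 6] -> counters=[0,1,1,0,1,0,1,0,1,0,0,0,0,0,0,0,0,0,0,0,0,1,0,0,0,0,0]
Step 4: insert l at [18, 21] -> counters=[0,1,1,0,1,0,1,0,1,0,0,0,0,0,0,0,0,0,1,0,0,2,0,0,0,0,0]
Step 5: insert zg at [5, 26] -> counters=[0,1,1,0,1,1,1,0,1,0,0,0,0,0,0,0,0,0,1,0,0,2,0,0,0,0,1]
Step 6: insert zp at [4, 7] -> counters=[0,1,1,0,2,1,1,1,1,0,0,0,0,0,0,0,0,0,1,0,0,2,0,0,0,0,1]
Step 7: insert nrf at [5, 17] -> counters=[0,1,1,0,2,2,1,1,1,0,0,0,0,0,0,0,0,1,1,0,0,2,0,0,0,0,1]
Step 8: insert ac at [8, 16] -> counters=[0,1,1,0,2,2,1,1,2,0,0,0,0,0,0,0,1,1,1,0,0,2,0,0,0,0,1]
Step 9: insert hz at [3, 15] -> counters=[0,1,1,1,2,2,1,1,2,0,0,0,0,0,0,1,1,1,1,0,0,2,0,0,0,0,1]
Step 10: insert ac at [8, 16] -> counters=[0,1,1,1,2,2,1,1,3,0,0,0,0,0,0,1,2,1,1,0,0,2,0,0,0,0,1]
Step 11: insert hz at [3, 15] -> counters=[0,1,1,2,2,2,1,1,3,0,0,0,0,0,0,2,2,1,1,0,0,2,0,0,0,0,1]
Step 12: insert zg at [5, 26] -> counters=[0,1,1,2,2,3,1,1,3,0,0,0,0,0,0,2,2,1,1,0,0,2,0,0,0,0,2]
Step 13: insert nrf at [5, 17] -> counters=[0,1,1,2,2,4,1,1,3,0,0,0,0,0,0,2,2,2,1,0,0,2,0,0,0,0,2]
Step 14: delete zp at [4, 7] -> counters=[0,1,1,2,1,4,1,0,3,0,0,0,0,0,0,2,2,2,1,0,0,2,0,0,0,0,2]
Step 15: delete hz at [3, 15] -> counters=[0,1,1,1,1,4,1,0,3,0,0,0,0,0,0,1,2,2,1,0,0,2,0,0,0,0,2]
Step 16: insert wf at [2, 6] -> counters=[0,1,2,1,1,4,2,0,3,0,0,0,0,0,0,1,2,2,1,0,0,2,0,0,0,0,2]
Final counters=[0,1,2,1,1,4,2,0,3,0,0,0,0,0,0,1,2,2,1,0,0,2,0,0,0,0,2] -> 13 nonzero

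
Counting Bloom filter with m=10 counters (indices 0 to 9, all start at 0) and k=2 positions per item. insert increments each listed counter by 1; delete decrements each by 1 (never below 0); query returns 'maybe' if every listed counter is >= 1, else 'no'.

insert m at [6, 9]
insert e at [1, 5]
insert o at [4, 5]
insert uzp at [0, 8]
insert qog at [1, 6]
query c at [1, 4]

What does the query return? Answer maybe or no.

Step 1: insert m at [6, 9] -> counters=[0,0,0,0,0,0,1,0,0,1]
Step 2: insert e at [1, 5] -> counters=[0,1,0,0,0,1,1,0,0,1]
Step 3: insert o at [4, 5] -> counters=[0,1,0,0,1,2,1,0,0,1]
Step 4: insert uzp at [0, 8] -> counters=[1,1,0,0,1,2,1,0,1,1]
Step 5: insert qog at [1, 6] -> counters=[1,2,0,0,1,2,2,0,1,1]
Query c: check counters[1]=2 counters[4]=1 -> maybe

Answer: maybe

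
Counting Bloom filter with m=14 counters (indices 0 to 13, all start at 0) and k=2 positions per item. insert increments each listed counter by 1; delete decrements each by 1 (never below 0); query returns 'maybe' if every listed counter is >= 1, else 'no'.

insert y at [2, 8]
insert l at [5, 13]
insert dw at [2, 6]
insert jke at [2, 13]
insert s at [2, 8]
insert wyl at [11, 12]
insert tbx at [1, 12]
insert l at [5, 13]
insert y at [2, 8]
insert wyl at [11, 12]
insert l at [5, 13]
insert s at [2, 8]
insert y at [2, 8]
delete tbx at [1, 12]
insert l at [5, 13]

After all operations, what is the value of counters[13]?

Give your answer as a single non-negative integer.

Answer: 5

Derivation:
Step 1: insert y at [2, 8] -> counters=[0,0,1,0,0,0,0,0,1,0,0,0,0,0]
Step 2: insert l at [5, 13] -> counters=[0,0,1,0,0,1,0,0,1,0,0,0,0,1]
Step 3: insert dw at [2, 6] -> counters=[0,0,2,0,0,1,1,0,1,0,0,0,0,1]
Step 4: insert jke at [2, 13] -> counters=[0,0,3,0,0,1,1,0,1,0,0,0,0,2]
Step 5: insert s at [2, 8] -> counters=[0,0,4,0,0,1,1,0,2,0,0,0,0,2]
Step 6: insert wyl at [11, 12] -> counters=[0,0,4,0,0,1,1,0,2,0,0,1,1,2]
Step 7: insert tbx at [1, 12] -> counters=[0,1,4,0,0,1,1,0,2,0,0,1,2,2]
Step 8: insert l at [5, 13] -> counters=[0,1,4,0,0,2,1,0,2,0,0,1,2,3]
Step 9: insert y at [2, 8] -> counters=[0,1,5,0,0,2,1,0,3,0,0,1,2,3]
Step 10: insert wyl at [11, 12] -> counters=[0,1,5,0,0,2,1,0,3,0,0,2,3,3]
Step 11: insert l at [5, 13] -> counters=[0,1,5,0,0,3,1,0,3,0,0,2,3,4]
Step 12: insert s at [2, 8] -> counters=[0,1,6,0,0,3,1,0,4,0,0,2,3,4]
Step 13: insert y at [2, 8] -> counters=[0,1,7,0,0,3,1,0,5,0,0,2,3,4]
Step 14: delete tbx at [1, 12] -> counters=[0,0,7,0,0,3,1,0,5,0,0,2,2,4]
Step 15: insert l at [5, 13] -> counters=[0,0,7,0,0,4,1,0,5,0,0,2,2,5]
Final counters=[0,0,7,0,0,4,1,0,5,0,0,2,2,5] -> counters[13]=5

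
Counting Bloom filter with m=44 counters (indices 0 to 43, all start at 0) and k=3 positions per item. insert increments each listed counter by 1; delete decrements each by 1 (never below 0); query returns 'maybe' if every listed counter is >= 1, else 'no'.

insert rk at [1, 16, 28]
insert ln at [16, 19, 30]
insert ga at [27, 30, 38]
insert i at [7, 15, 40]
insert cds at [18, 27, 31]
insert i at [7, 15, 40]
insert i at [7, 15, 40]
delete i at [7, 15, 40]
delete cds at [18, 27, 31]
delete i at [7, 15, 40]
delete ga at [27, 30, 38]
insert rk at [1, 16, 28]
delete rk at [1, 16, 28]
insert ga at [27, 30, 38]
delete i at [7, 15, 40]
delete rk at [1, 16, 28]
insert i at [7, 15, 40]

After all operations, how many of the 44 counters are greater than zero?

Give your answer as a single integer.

Answer: 8

Derivation:
Step 1: insert rk at [1, 16, 28] -> counters=[0,1,0,0,0,0,0,0,0,0,0,0,0,0,0,0,1,0,0,0,0,0,0,0,0,0,0,0,1,0,0,0,0,0,0,0,0,0,0,0,0,0,0,0]
Step 2: insert ln at [16, 19, 30] -> counters=[0,1,0,0,0,0,0,0,0,0,0,0,0,0,0,0,2,0,0,1,0,0,0,0,0,0,0,0,1,0,1,0,0,0,0,0,0,0,0,0,0,0,0,0]
Step 3: insert ga at [27, 30, 38] -> counters=[0,1,0,0,0,0,0,0,0,0,0,0,0,0,0,0,2,0,0,1,0,0,0,0,0,0,0,1,1,0,2,0,0,0,0,0,0,0,1,0,0,0,0,0]
Step 4: insert i at [7, 15, 40] -> counters=[0,1,0,0,0,0,0,1,0,0,0,0,0,0,0,1,2,0,0,1,0,0,0,0,0,0,0,1,1,0,2,0,0,0,0,0,0,0,1,0,1,0,0,0]
Step 5: insert cds at [18, 27, 31] -> counters=[0,1,0,0,0,0,0,1,0,0,0,0,0,0,0,1,2,0,1,1,0,0,0,0,0,0,0,2,1,0,2,1,0,0,0,0,0,0,1,0,1,0,0,0]
Step 6: insert i at [7, 15, 40] -> counters=[0,1,0,0,0,0,0,2,0,0,0,0,0,0,0,2,2,0,1,1,0,0,0,0,0,0,0,2,1,0,2,1,0,0,0,0,0,0,1,0,2,0,0,0]
Step 7: insert i at [7, 15, 40] -> counters=[0,1,0,0,0,0,0,3,0,0,0,0,0,0,0,3,2,0,1,1,0,0,0,0,0,0,0,2,1,0,2,1,0,0,0,0,0,0,1,0,3,0,0,0]
Step 8: delete i at [7, 15, 40] -> counters=[0,1,0,0,0,0,0,2,0,0,0,0,0,0,0,2,2,0,1,1,0,0,0,0,0,0,0,2,1,0,2,1,0,0,0,0,0,0,1,0,2,0,0,0]
Step 9: delete cds at [18, 27, 31] -> counters=[0,1,0,0,0,0,0,2,0,0,0,0,0,0,0,2,2,0,0,1,0,0,0,0,0,0,0,1,1,0,2,0,0,0,0,0,0,0,1,0,2,0,0,0]
Step 10: delete i at [7, 15, 40] -> counters=[0,1,0,0,0,0,0,1,0,0,0,0,0,0,0,1,2,0,0,1,0,0,0,0,0,0,0,1,1,0,2,0,0,0,0,0,0,0,1,0,1,0,0,0]
Step 11: delete ga at [27, 30, 38] -> counters=[0,1,0,0,0,0,0,1,0,0,0,0,0,0,0,1,2,0,0,1,0,0,0,0,0,0,0,0,1,0,1,0,0,0,0,0,0,0,0,0,1,0,0,0]
Step 12: insert rk at [1, 16, 28] -> counters=[0,2,0,0,0,0,0,1,0,0,0,0,0,0,0,1,3,0,0,1,0,0,0,0,0,0,0,0,2,0,1,0,0,0,0,0,0,0,0,0,1,0,0,0]
Step 13: delete rk at [1, 16, 28] -> counters=[0,1,0,0,0,0,0,1,0,0,0,0,0,0,0,1,2,0,0,1,0,0,0,0,0,0,0,0,1,0,1,0,0,0,0,0,0,0,0,0,1,0,0,0]
Step 14: insert ga at [27, 30, 38] -> counters=[0,1,0,0,0,0,0,1,0,0,0,0,0,0,0,1,2,0,0,1,0,0,0,0,0,0,0,1,1,0,2,0,0,0,0,0,0,0,1,0,1,0,0,0]
Step 15: delete i at [7, 15, 40] -> counters=[0,1,0,0,0,0,0,0,0,0,0,0,0,0,0,0,2,0,0,1,0,0,0,0,0,0,0,1,1,0,2,0,0,0,0,0,0,0,1,0,0,0,0,0]
Step 16: delete rk at [1, 16, 28] -> counters=[0,0,0,0,0,0,0,0,0,0,0,0,0,0,0,0,1,0,0,1,0,0,0,0,0,0,0,1,0,0,2,0,0,0,0,0,0,0,1,0,0,0,0,0]
Step 17: insert i at [7, 15, 40] -> counters=[0,0,0,0,0,0,0,1,0,0,0,0,0,0,0,1,1,0,0,1,0,0,0,0,0,0,0,1,0,0,2,0,0,0,0,0,0,0,1,0,1,0,0,0]
Final counters=[0,0,0,0,0,0,0,1,0,0,0,0,0,0,0,1,1,0,0,1,0,0,0,0,0,0,0,1,0,0,2,0,0,0,0,0,0,0,1,0,1,0,0,0] -> 8 nonzero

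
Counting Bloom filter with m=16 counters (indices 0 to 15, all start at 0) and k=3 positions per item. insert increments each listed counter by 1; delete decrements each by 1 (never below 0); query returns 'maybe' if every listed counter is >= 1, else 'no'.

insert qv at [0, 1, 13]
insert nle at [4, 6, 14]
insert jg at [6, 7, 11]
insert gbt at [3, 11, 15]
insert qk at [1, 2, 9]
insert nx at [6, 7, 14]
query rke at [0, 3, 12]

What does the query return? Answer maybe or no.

Answer: no

Derivation:
Step 1: insert qv at [0, 1, 13] -> counters=[1,1,0,0,0,0,0,0,0,0,0,0,0,1,0,0]
Step 2: insert nle at [4, 6, 14] -> counters=[1,1,0,0,1,0,1,0,0,0,0,0,0,1,1,0]
Step 3: insert jg at [6, 7, 11] -> counters=[1,1,0,0,1,0,2,1,0,0,0,1,0,1,1,0]
Step 4: insert gbt at [3, 11, 15] -> counters=[1,1,0,1,1,0,2,1,0,0,0,2,0,1,1,1]
Step 5: insert qk at [1, 2, 9] -> counters=[1,2,1,1,1,0,2,1,0,1,0,2,0,1,1,1]
Step 6: insert nx at [6, 7, 14] -> counters=[1,2,1,1,1,0,3,2,0,1,0,2,0,1,2,1]
Query rke: check counters[0]=1 counters[3]=1 counters[12]=0 -> no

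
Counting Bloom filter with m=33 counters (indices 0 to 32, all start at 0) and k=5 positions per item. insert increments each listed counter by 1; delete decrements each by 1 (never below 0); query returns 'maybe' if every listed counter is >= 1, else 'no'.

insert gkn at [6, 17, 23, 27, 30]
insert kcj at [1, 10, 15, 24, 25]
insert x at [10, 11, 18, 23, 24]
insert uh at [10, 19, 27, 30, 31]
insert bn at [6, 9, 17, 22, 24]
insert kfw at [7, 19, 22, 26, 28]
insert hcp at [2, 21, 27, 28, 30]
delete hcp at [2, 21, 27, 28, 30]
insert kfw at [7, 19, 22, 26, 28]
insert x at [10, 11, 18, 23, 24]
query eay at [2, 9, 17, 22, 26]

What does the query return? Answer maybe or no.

Step 1: insert gkn at [6, 17, 23, 27, 30] -> counters=[0,0,0,0,0,0,1,0,0,0,0,0,0,0,0,0,0,1,0,0,0,0,0,1,0,0,0,1,0,0,1,0,0]
Step 2: insert kcj at [1, 10, 15, 24, 25] -> counters=[0,1,0,0,0,0,1,0,0,0,1,0,0,0,0,1,0,1,0,0,0,0,0,1,1,1,0,1,0,0,1,0,0]
Step 3: insert x at [10, 11, 18, 23, 24] -> counters=[0,1,0,0,0,0,1,0,0,0,2,1,0,0,0,1,0,1,1,0,0,0,0,2,2,1,0,1,0,0,1,0,0]
Step 4: insert uh at [10, 19, 27, 30, 31] -> counters=[0,1,0,0,0,0,1,0,0,0,3,1,0,0,0,1,0,1,1,1,0,0,0,2,2,1,0,2,0,0,2,1,0]
Step 5: insert bn at [6, 9, 17, 22, 24] -> counters=[0,1,0,0,0,0,2,0,0,1,3,1,0,0,0,1,0,2,1,1,0,0,1,2,3,1,0,2,0,0,2,1,0]
Step 6: insert kfw at [7, 19, 22, 26, 28] -> counters=[0,1,0,0,0,0,2,1,0,1,3,1,0,0,0,1,0,2,1,2,0,0,2,2,3,1,1,2,1,0,2,1,0]
Step 7: insert hcp at [2, 21, 27, 28, 30] -> counters=[0,1,1,0,0,0,2,1,0,1,3,1,0,0,0,1,0,2,1,2,0,1,2,2,3,1,1,3,2,0,3,1,0]
Step 8: delete hcp at [2, 21, 27, 28, 30] -> counters=[0,1,0,0,0,0,2,1,0,1,3,1,0,0,0,1,0,2,1,2,0,0,2,2,3,1,1,2,1,0,2,1,0]
Step 9: insert kfw at [7, 19, 22, 26, 28] -> counters=[0,1,0,0,0,0,2,2,0,1,3,1,0,0,0,1,0,2,1,3,0,0,3,2,3,1,2,2,2,0,2,1,0]
Step 10: insert x at [10, 11, 18, 23, 24] -> counters=[0,1,0,0,0,0,2,2,0,1,4,2,0,0,0,1,0,2,2,3,0,0,3,3,4,1,2,2,2,0,2,1,0]
Query eay: check counters[2]=0 counters[9]=1 counters[17]=2 counters[22]=3 counters[26]=2 -> no

Answer: no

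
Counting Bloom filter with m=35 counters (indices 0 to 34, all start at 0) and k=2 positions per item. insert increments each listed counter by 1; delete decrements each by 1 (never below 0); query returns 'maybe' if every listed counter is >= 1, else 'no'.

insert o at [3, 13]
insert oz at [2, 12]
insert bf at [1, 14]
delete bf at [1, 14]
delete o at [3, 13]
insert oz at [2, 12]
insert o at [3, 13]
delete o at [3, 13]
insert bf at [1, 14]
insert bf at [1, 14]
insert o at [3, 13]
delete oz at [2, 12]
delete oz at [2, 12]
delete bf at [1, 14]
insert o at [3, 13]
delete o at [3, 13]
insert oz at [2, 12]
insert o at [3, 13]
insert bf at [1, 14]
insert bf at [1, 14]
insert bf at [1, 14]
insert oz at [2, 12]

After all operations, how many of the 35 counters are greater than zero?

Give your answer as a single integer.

Answer: 6

Derivation:
Step 1: insert o at [3, 13] -> counters=[0,0,0,1,0,0,0,0,0,0,0,0,0,1,0,0,0,0,0,0,0,0,0,0,0,0,0,0,0,0,0,0,0,0,0]
Step 2: insert oz at [2, 12] -> counters=[0,0,1,1,0,0,0,0,0,0,0,0,1,1,0,0,0,0,0,0,0,0,0,0,0,0,0,0,0,0,0,0,0,0,0]
Step 3: insert bf at [1, 14] -> counters=[0,1,1,1,0,0,0,0,0,0,0,0,1,1,1,0,0,0,0,0,0,0,0,0,0,0,0,0,0,0,0,0,0,0,0]
Step 4: delete bf at [1, 14] -> counters=[0,0,1,1,0,0,0,0,0,0,0,0,1,1,0,0,0,0,0,0,0,0,0,0,0,0,0,0,0,0,0,0,0,0,0]
Step 5: delete o at [3, 13] -> counters=[0,0,1,0,0,0,0,0,0,0,0,0,1,0,0,0,0,0,0,0,0,0,0,0,0,0,0,0,0,0,0,0,0,0,0]
Step 6: insert oz at [2, 12] -> counters=[0,0,2,0,0,0,0,0,0,0,0,0,2,0,0,0,0,0,0,0,0,0,0,0,0,0,0,0,0,0,0,0,0,0,0]
Step 7: insert o at [3, 13] -> counters=[0,0,2,1,0,0,0,0,0,0,0,0,2,1,0,0,0,0,0,0,0,0,0,0,0,0,0,0,0,0,0,0,0,0,0]
Step 8: delete o at [3, 13] -> counters=[0,0,2,0,0,0,0,0,0,0,0,0,2,0,0,0,0,0,0,0,0,0,0,0,0,0,0,0,0,0,0,0,0,0,0]
Step 9: insert bf at [1, 14] -> counters=[0,1,2,0,0,0,0,0,0,0,0,0,2,0,1,0,0,0,0,0,0,0,0,0,0,0,0,0,0,0,0,0,0,0,0]
Step 10: insert bf at [1, 14] -> counters=[0,2,2,0,0,0,0,0,0,0,0,0,2,0,2,0,0,0,0,0,0,0,0,0,0,0,0,0,0,0,0,0,0,0,0]
Step 11: insert o at [3, 13] -> counters=[0,2,2,1,0,0,0,0,0,0,0,0,2,1,2,0,0,0,0,0,0,0,0,0,0,0,0,0,0,0,0,0,0,0,0]
Step 12: delete oz at [2, 12] -> counters=[0,2,1,1,0,0,0,0,0,0,0,0,1,1,2,0,0,0,0,0,0,0,0,0,0,0,0,0,0,0,0,0,0,0,0]
Step 13: delete oz at [2, 12] -> counters=[0,2,0,1,0,0,0,0,0,0,0,0,0,1,2,0,0,0,0,0,0,0,0,0,0,0,0,0,0,0,0,0,0,0,0]
Step 14: delete bf at [1, 14] -> counters=[0,1,0,1,0,0,0,0,0,0,0,0,0,1,1,0,0,0,0,0,0,0,0,0,0,0,0,0,0,0,0,0,0,0,0]
Step 15: insert o at [3, 13] -> counters=[0,1,0,2,0,0,0,0,0,0,0,0,0,2,1,0,0,0,0,0,0,0,0,0,0,0,0,0,0,0,0,0,0,0,0]
Step 16: delete o at [3, 13] -> counters=[0,1,0,1,0,0,0,0,0,0,0,0,0,1,1,0,0,0,0,0,0,0,0,0,0,0,0,0,0,0,0,0,0,0,0]
Step 17: insert oz at [2, 12] -> counters=[0,1,1,1,0,0,0,0,0,0,0,0,1,1,1,0,0,0,0,0,0,0,0,0,0,0,0,0,0,0,0,0,0,0,0]
Step 18: insert o at [3, 13] -> counters=[0,1,1,2,0,0,0,0,0,0,0,0,1,2,1,0,0,0,0,0,0,0,0,0,0,0,0,0,0,0,0,0,0,0,0]
Step 19: insert bf at [1, 14] -> counters=[0,2,1,2,0,0,0,0,0,0,0,0,1,2,2,0,0,0,0,0,0,0,0,0,0,0,0,0,0,0,0,0,0,0,0]
Step 20: insert bf at [1, 14] -> counters=[0,3,1,2,0,0,0,0,0,0,0,0,1,2,3,0,0,0,0,0,0,0,0,0,0,0,0,0,0,0,0,0,0,0,0]
Step 21: insert bf at [1, 14] -> counters=[0,4,1,2,0,0,0,0,0,0,0,0,1,2,4,0,0,0,0,0,0,0,0,0,0,0,0,0,0,0,0,0,0,0,0]
Step 22: insert oz at [2, 12] -> counters=[0,4,2,2,0,0,0,0,0,0,0,0,2,2,4,0,0,0,0,0,0,0,0,0,0,0,0,0,0,0,0,0,0,0,0]
Final counters=[0,4,2,2,0,0,0,0,0,0,0,0,2,2,4,0,0,0,0,0,0,0,0,0,0,0,0,0,0,0,0,0,0,0,0] -> 6 nonzero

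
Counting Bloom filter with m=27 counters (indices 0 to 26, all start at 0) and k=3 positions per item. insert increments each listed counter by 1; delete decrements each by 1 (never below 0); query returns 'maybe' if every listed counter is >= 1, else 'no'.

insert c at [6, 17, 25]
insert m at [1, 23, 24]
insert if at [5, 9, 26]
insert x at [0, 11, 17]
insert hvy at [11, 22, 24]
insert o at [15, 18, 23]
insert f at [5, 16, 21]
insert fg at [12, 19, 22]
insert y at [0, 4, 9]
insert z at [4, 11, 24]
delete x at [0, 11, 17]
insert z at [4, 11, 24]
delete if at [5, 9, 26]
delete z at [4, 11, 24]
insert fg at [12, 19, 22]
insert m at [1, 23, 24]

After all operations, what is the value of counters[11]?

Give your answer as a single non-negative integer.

Answer: 2

Derivation:
Step 1: insert c at [6, 17, 25] -> counters=[0,0,0,0,0,0,1,0,0,0,0,0,0,0,0,0,0,1,0,0,0,0,0,0,0,1,0]
Step 2: insert m at [1, 23, 24] -> counters=[0,1,0,0,0,0,1,0,0,0,0,0,0,0,0,0,0,1,0,0,0,0,0,1,1,1,0]
Step 3: insert if at [5, 9, 26] -> counters=[0,1,0,0,0,1,1,0,0,1,0,0,0,0,0,0,0,1,0,0,0,0,0,1,1,1,1]
Step 4: insert x at [0, 11, 17] -> counters=[1,1,0,0,0,1,1,0,0,1,0,1,0,0,0,0,0,2,0,0,0,0,0,1,1,1,1]
Step 5: insert hvy at [11, 22, 24] -> counters=[1,1,0,0,0,1,1,0,0,1,0,2,0,0,0,0,0,2,0,0,0,0,1,1,2,1,1]
Step 6: insert o at [15, 18, 23] -> counters=[1,1,0,0,0,1,1,0,0,1,0,2,0,0,0,1,0,2,1,0,0,0,1,2,2,1,1]
Step 7: insert f at [5, 16, 21] -> counters=[1,1,0,0,0,2,1,0,0,1,0,2,0,0,0,1,1,2,1,0,0,1,1,2,2,1,1]
Step 8: insert fg at [12, 19, 22] -> counters=[1,1,0,0,0,2,1,0,0,1,0,2,1,0,0,1,1,2,1,1,0,1,2,2,2,1,1]
Step 9: insert y at [0, 4, 9] -> counters=[2,1,0,0,1,2,1,0,0,2,0,2,1,0,0,1,1,2,1,1,0,1,2,2,2,1,1]
Step 10: insert z at [4, 11, 24] -> counters=[2,1,0,0,2,2,1,0,0,2,0,3,1,0,0,1,1,2,1,1,0,1,2,2,3,1,1]
Step 11: delete x at [0, 11, 17] -> counters=[1,1,0,0,2,2,1,0,0,2,0,2,1,0,0,1,1,1,1,1,0,1,2,2,3,1,1]
Step 12: insert z at [4, 11, 24] -> counters=[1,1,0,0,3,2,1,0,0,2,0,3,1,0,0,1,1,1,1,1,0,1,2,2,4,1,1]
Step 13: delete if at [5, 9, 26] -> counters=[1,1,0,0,3,1,1,0,0,1,0,3,1,0,0,1,1,1,1,1,0,1,2,2,4,1,0]
Step 14: delete z at [4, 11, 24] -> counters=[1,1,0,0,2,1,1,0,0,1,0,2,1,0,0,1,1,1,1,1,0,1,2,2,3,1,0]
Step 15: insert fg at [12, 19, 22] -> counters=[1,1,0,0,2,1,1,0,0,1,0,2,2,0,0,1,1,1,1,2,0,1,3,2,3,1,0]
Step 16: insert m at [1, 23, 24] -> counters=[1,2,0,0,2,1,1,0,0,1,0,2,2,0,0,1,1,1,1,2,0,1,3,3,4,1,0]
Final counters=[1,2,0,0,2,1,1,0,0,1,0,2,2,0,0,1,1,1,1,2,0,1,3,3,4,1,0] -> counters[11]=2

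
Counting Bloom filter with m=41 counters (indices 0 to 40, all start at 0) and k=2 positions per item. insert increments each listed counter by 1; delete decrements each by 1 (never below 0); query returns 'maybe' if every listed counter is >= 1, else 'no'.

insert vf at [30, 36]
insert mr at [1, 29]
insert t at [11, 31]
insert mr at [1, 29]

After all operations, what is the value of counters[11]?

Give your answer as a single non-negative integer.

Answer: 1

Derivation:
Step 1: insert vf at [30, 36] -> counters=[0,0,0,0,0,0,0,0,0,0,0,0,0,0,0,0,0,0,0,0,0,0,0,0,0,0,0,0,0,0,1,0,0,0,0,0,1,0,0,0,0]
Step 2: insert mr at [1, 29] -> counters=[0,1,0,0,0,0,0,0,0,0,0,0,0,0,0,0,0,0,0,0,0,0,0,0,0,0,0,0,0,1,1,0,0,0,0,0,1,0,0,0,0]
Step 3: insert t at [11, 31] -> counters=[0,1,0,0,0,0,0,0,0,0,0,1,0,0,0,0,0,0,0,0,0,0,0,0,0,0,0,0,0,1,1,1,0,0,0,0,1,0,0,0,0]
Step 4: insert mr at [1, 29] -> counters=[0,2,0,0,0,0,0,0,0,0,0,1,0,0,0,0,0,0,0,0,0,0,0,0,0,0,0,0,0,2,1,1,0,0,0,0,1,0,0,0,0]
Final counters=[0,2,0,0,0,0,0,0,0,0,0,1,0,0,0,0,0,0,0,0,0,0,0,0,0,0,0,0,0,2,1,1,0,0,0,0,1,0,0,0,0] -> counters[11]=1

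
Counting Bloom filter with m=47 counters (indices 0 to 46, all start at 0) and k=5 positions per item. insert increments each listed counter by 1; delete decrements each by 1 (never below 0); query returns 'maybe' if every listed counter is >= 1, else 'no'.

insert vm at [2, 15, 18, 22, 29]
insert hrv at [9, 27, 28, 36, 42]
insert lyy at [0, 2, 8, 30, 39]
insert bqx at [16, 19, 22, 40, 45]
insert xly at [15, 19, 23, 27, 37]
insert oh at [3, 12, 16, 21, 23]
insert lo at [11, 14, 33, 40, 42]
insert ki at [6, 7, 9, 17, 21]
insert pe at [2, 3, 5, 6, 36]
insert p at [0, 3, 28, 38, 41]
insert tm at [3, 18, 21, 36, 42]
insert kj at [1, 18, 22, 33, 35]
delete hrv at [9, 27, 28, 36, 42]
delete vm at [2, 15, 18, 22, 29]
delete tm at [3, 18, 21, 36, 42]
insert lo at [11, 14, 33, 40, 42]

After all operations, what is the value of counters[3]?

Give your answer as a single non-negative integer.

Step 1: insert vm at [2, 15, 18, 22, 29] -> counters=[0,0,1,0,0,0,0,0,0,0,0,0,0,0,0,1,0,0,1,0,0,0,1,0,0,0,0,0,0,1,0,0,0,0,0,0,0,0,0,0,0,0,0,0,0,0,0]
Step 2: insert hrv at [9, 27, 28, 36, 42] -> counters=[0,0,1,0,0,0,0,0,0,1,0,0,0,0,0,1,0,0,1,0,0,0,1,0,0,0,0,1,1,1,0,0,0,0,0,0,1,0,0,0,0,0,1,0,0,0,0]
Step 3: insert lyy at [0, 2, 8, 30, 39] -> counters=[1,0,2,0,0,0,0,0,1,1,0,0,0,0,0,1,0,0,1,0,0,0,1,0,0,0,0,1,1,1,1,0,0,0,0,0,1,0,0,1,0,0,1,0,0,0,0]
Step 4: insert bqx at [16, 19, 22, 40, 45] -> counters=[1,0,2,0,0,0,0,0,1,1,0,0,0,0,0,1,1,0,1,1,0,0,2,0,0,0,0,1,1,1,1,0,0,0,0,0,1,0,0,1,1,0,1,0,0,1,0]
Step 5: insert xly at [15, 19, 23, 27, 37] -> counters=[1,0,2,0,0,0,0,0,1,1,0,0,0,0,0,2,1,0,1,2,0,0,2,1,0,0,0,2,1,1,1,0,0,0,0,0,1,1,0,1,1,0,1,0,0,1,0]
Step 6: insert oh at [3, 12, 16, 21, 23] -> counters=[1,0,2,1,0,0,0,0,1,1,0,0,1,0,0,2,2,0,1,2,0,1,2,2,0,0,0,2,1,1,1,0,0,0,0,0,1,1,0,1,1,0,1,0,0,1,0]
Step 7: insert lo at [11, 14, 33, 40, 42] -> counters=[1,0,2,1,0,0,0,0,1,1,0,1,1,0,1,2,2,0,1,2,0,1,2,2,0,0,0,2,1,1,1,0,0,1,0,0,1,1,0,1,2,0,2,0,0,1,0]
Step 8: insert ki at [6, 7, 9, 17, 21] -> counters=[1,0,2,1,0,0,1,1,1,2,0,1,1,0,1,2,2,1,1,2,0,2,2,2,0,0,0,2,1,1,1,0,0,1,0,0,1,1,0,1,2,0,2,0,0,1,0]
Step 9: insert pe at [2, 3, 5, 6, 36] -> counters=[1,0,3,2,0,1,2,1,1,2,0,1,1,0,1,2,2,1,1,2,0,2,2,2,0,0,0,2,1,1,1,0,0,1,0,0,2,1,0,1,2,0,2,0,0,1,0]
Step 10: insert p at [0, 3, 28, 38, 41] -> counters=[2,0,3,3,0,1,2,1,1,2,0,1,1,0,1,2,2,1,1,2,0,2,2,2,0,0,0,2,2,1,1,0,0,1,0,0,2,1,1,1,2,1,2,0,0,1,0]
Step 11: insert tm at [3, 18, 21, 36, 42] -> counters=[2,0,3,4,0,1,2,1,1,2,0,1,1,0,1,2,2,1,2,2,0,3,2,2,0,0,0,2,2,1,1,0,0,1,0,0,3,1,1,1,2,1,3,0,0,1,0]
Step 12: insert kj at [1, 18, 22, 33, 35] -> counters=[2,1,3,4,0,1,2,1,1,2,0,1,1,0,1,2,2,1,3,2,0,3,3,2,0,0,0,2,2,1,1,0,0,2,0,1,3,1,1,1,2,1,3,0,0,1,0]
Step 13: delete hrv at [9, 27, 28, 36, 42] -> counters=[2,1,3,4,0,1,2,1,1,1,0,1,1,0,1,2,2,1,3,2,0,3,3,2,0,0,0,1,1,1,1,0,0,2,0,1,2,1,1,1,2,1,2,0,0,1,0]
Step 14: delete vm at [2, 15, 18, 22, 29] -> counters=[2,1,2,4,0,1,2,1,1,1,0,1,1,0,1,1,2,1,2,2,0,3,2,2,0,0,0,1,1,0,1,0,0,2,0,1,2,1,1,1,2,1,2,0,0,1,0]
Step 15: delete tm at [3, 18, 21, 36, 42] -> counters=[2,1,2,3,0,1,2,1,1,1,0,1,1,0,1,1,2,1,1,2,0,2,2,2,0,0,0,1,1,0,1,0,0,2,0,1,1,1,1,1,2,1,1,0,0,1,0]
Step 16: insert lo at [11, 14, 33, 40, 42] -> counters=[2,1,2,3,0,1,2,1,1,1,0,2,1,0,2,1,2,1,1,2,0,2,2,2,0,0,0,1,1,0,1,0,0,3,0,1,1,1,1,1,3,1,2,0,0,1,0]
Final counters=[2,1,2,3,0,1,2,1,1,1,0,2,1,0,2,1,2,1,1,2,0,2,2,2,0,0,0,1,1,0,1,0,0,3,0,1,1,1,1,1,3,1,2,0,0,1,0] -> counters[3]=3

Answer: 3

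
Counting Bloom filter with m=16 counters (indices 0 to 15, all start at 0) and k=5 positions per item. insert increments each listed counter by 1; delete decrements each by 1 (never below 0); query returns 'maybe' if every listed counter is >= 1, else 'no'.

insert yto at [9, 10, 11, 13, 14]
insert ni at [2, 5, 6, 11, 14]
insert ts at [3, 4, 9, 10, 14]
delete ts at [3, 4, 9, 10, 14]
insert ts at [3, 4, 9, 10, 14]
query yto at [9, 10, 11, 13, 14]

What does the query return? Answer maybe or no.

Answer: maybe

Derivation:
Step 1: insert yto at [9, 10, 11, 13, 14] -> counters=[0,0,0,0,0,0,0,0,0,1,1,1,0,1,1,0]
Step 2: insert ni at [2, 5, 6, 11, 14] -> counters=[0,0,1,0,0,1,1,0,0,1,1,2,0,1,2,0]
Step 3: insert ts at [3, 4, 9, 10, 14] -> counters=[0,0,1,1,1,1,1,0,0,2,2,2,0,1,3,0]
Step 4: delete ts at [3, 4, 9, 10, 14] -> counters=[0,0,1,0,0,1,1,0,0,1,1,2,0,1,2,0]
Step 5: insert ts at [3, 4, 9, 10, 14] -> counters=[0,0,1,1,1,1,1,0,0,2,2,2,0,1,3,0]
Query yto: check counters[9]=2 counters[10]=2 counters[11]=2 counters[13]=1 counters[14]=3 -> maybe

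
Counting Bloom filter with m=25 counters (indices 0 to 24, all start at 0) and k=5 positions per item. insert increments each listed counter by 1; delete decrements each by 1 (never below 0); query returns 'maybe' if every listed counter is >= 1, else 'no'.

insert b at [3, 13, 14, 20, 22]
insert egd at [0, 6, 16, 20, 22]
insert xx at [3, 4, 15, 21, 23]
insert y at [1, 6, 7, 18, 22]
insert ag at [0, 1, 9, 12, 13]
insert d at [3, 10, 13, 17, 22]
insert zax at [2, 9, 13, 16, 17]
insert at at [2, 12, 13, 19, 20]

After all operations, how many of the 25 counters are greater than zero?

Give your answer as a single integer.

Step 1: insert b at [3, 13, 14, 20, 22] -> counters=[0,0,0,1,0,0,0,0,0,0,0,0,0,1,1,0,0,0,0,0,1,0,1,0,0]
Step 2: insert egd at [0, 6, 16, 20, 22] -> counters=[1,0,0,1,0,0,1,0,0,0,0,0,0,1,1,0,1,0,0,0,2,0,2,0,0]
Step 3: insert xx at [3, 4, 15, 21, 23] -> counters=[1,0,0,2,1,0,1,0,0,0,0,0,0,1,1,1,1,0,0,0,2,1,2,1,0]
Step 4: insert y at [1, 6, 7, 18, 22] -> counters=[1,1,0,2,1,0,2,1,0,0,0,0,0,1,1,1,1,0,1,0,2,1,3,1,0]
Step 5: insert ag at [0, 1, 9, 12, 13] -> counters=[2,2,0,2,1,0,2,1,0,1,0,0,1,2,1,1,1,0,1,0,2,1,3,1,0]
Step 6: insert d at [3, 10, 13, 17, 22] -> counters=[2,2,0,3,1,0,2,1,0,1,1,0,1,3,1,1,1,1,1,0,2,1,4,1,0]
Step 7: insert zax at [2, 9, 13, 16, 17] -> counters=[2,2,1,3,1,0,2,1,0,2,1,0,1,4,1,1,2,2,1,0,2,1,4,1,0]
Step 8: insert at at [2, 12, 13, 19, 20] -> counters=[2,2,2,3,1,0,2,1,0,2,1,0,2,5,1,1,2,2,1,1,3,1,4,1,0]
Final counters=[2,2,2,3,1,0,2,1,0,2,1,0,2,5,1,1,2,2,1,1,3,1,4,1,0] -> 21 nonzero

Answer: 21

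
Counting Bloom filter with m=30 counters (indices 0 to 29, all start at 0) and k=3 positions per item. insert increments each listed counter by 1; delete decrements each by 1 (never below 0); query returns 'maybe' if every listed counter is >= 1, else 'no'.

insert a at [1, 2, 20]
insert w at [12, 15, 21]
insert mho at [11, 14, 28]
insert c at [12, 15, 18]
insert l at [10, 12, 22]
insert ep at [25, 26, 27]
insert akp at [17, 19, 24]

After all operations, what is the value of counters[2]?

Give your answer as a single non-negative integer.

Answer: 1

Derivation:
Step 1: insert a at [1, 2, 20] -> counters=[0,1,1,0,0,0,0,0,0,0,0,0,0,0,0,0,0,0,0,0,1,0,0,0,0,0,0,0,0,0]
Step 2: insert w at [12, 15, 21] -> counters=[0,1,1,0,0,0,0,0,0,0,0,0,1,0,0,1,0,0,0,0,1,1,0,0,0,0,0,0,0,0]
Step 3: insert mho at [11, 14, 28] -> counters=[0,1,1,0,0,0,0,0,0,0,0,1,1,0,1,1,0,0,0,0,1,1,0,0,0,0,0,0,1,0]
Step 4: insert c at [12, 15, 18] -> counters=[0,1,1,0,0,0,0,0,0,0,0,1,2,0,1,2,0,0,1,0,1,1,0,0,0,0,0,0,1,0]
Step 5: insert l at [10, 12, 22] -> counters=[0,1,1,0,0,0,0,0,0,0,1,1,3,0,1,2,0,0,1,0,1,1,1,0,0,0,0,0,1,0]
Step 6: insert ep at [25, 26, 27] -> counters=[0,1,1,0,0,0,0,0,0,0,1,1,3,0,1,2,0,0,1,0,1,1,1,0,0,1,1,1,1,0]
Step 7: insert akp at [17, 19, 24] -> counters=[0,1,1,0,0,0,0,0,0,0,1,1,3,0,1,2,0,1,1,1,1,1,1,0,1,1,1,1,1,0]
Final counters=[0,1,1,0,0,0,0,0,0,0,1,1,3,0,1,2,0,1,1,1,1,1,1,0,1,1,1,1,1,0] -> counters[2]=1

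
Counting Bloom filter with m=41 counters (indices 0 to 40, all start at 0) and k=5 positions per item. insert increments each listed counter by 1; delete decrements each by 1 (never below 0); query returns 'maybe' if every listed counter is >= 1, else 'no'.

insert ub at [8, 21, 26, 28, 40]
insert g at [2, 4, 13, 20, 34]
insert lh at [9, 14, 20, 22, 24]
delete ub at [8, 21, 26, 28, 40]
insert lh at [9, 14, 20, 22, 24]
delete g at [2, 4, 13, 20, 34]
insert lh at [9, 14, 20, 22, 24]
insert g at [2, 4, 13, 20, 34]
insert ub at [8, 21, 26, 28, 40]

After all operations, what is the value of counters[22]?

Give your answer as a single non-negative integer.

Step 1: insert ub at [8, 21, 26, 28, 40] -> counters=[0,0,0,0,0,0,0,0,1,0,0,0,0,0,0,0,0,0,0,0,0,1,0,0,0,0,1,0,1,0,0,0,0,0,0,0,0,0,0,0,1]
Step 2: insert g at [2, 4, 13, 20, 34] -> counters=[0,0,1,0,1,0,0,0,1,0,0,0,0,1,0,0,0,0,0,0,1,1,0,0,0,0,1,0,1,0,0,0,0,0,1,0,0,0,0,0,1]
Step 3: insert lh at [9, 14, 20, 22, 24] -> counters=[0,0,1,0,1,0,0,0,1,1,0,0,0,1,1,0,0,0,0,0,2,1,1,0,1,0,1,0,1,0,0,0,0,0,1,0,0,0,0,0,1]
Step 4: delete ub at [8, 21, 26, 28, 40] -> counters=[0,0,1,0,1,0,0,0,0,1,0,0,0,1,1,0,0,0,0,0,2,0,1,0,1,0,0,0,0,0,0,0,0,0,1,0,0,0,0,0,0]
Step 5: insert lh at [9, 14, 20, 22, 24] -> counters=[0,0,1,0,1,0,0,0,0,2,0,0,0,1,2,0,0,0,0,0,3,0,2,0,2,0,0,0,0,0,0,0,0,0,1,0,0,0,0,0,0]
Step 6: delete g at [2, 4, 13, 20, 34] -> counters=[0,0,0,0,0,0,0,0,0,2,0,0,0,0,2,0,0,0,0,0,2,0,2,0,2,0,0,0,0,0,0,0,0,0,0,0,0,0,0,0,0]
Step 7: insert lh at [9, 14, 20, 22, 24] -> counters=[0,0,0,0,0,0,0,0,0,3,0,0,0,0,3,0,0,0,0,0,3,0,3,0,3,0,0,0,0,0,0,0,0,0,0,0,0,0,0,0,0]
Step 8: insert g at [2, 4, 13, 20, 34] -> counters=[0,0,1,0,1,0,0,0,0,3,0,0,0,1,3,0,0,0,0,0,4,0,3,0,3,0,0,0,0,0,0,0,0,0,1,0,0,0,0,0,0]
Step 9: insert ub at [8, 21, 26, 28, 40] -> counters=[0,0,1,0,1,0,0,0,1,3,0,0,0,1,3,0,0,0,0,0,4,1,3,0,3,0,1,0,1,0,0,0,0,0,1,0,0,0,0,0,1]
Final counters=[0,0,1,0,1,0,0,0,1,3,0,0,0,1,3,0,0,0,0,0,4,1,3,0,3,0,1,0,1,0,0,0,0,0,1,0,0,0,0,0,1] -> counters[22]=3

Answer: 3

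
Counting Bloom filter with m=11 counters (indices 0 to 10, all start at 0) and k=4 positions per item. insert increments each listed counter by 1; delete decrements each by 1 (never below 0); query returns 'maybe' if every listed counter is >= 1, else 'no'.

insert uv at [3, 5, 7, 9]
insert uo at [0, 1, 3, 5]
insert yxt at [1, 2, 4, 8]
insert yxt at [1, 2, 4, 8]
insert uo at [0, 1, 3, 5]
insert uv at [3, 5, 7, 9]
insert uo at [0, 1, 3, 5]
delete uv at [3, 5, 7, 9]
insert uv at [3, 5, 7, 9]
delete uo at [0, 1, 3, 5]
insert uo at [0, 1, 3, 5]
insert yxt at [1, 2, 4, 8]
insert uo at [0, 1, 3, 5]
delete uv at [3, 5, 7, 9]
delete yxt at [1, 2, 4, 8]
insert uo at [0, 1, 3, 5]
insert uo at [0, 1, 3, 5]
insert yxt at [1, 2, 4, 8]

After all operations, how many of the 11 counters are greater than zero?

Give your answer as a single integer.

Step 1: insert uv at [3, 5, 7, 9] -> counters=[0,0,0,1,0,1,0,1,0,1,0]
Step 2: insert uo at [0, 1, 3, 5] -> counters=[1,1,0,2,0,2,0,1,0,1,0]
Step 3: insert yxt at [1, 2, 4, 8] -> counters=[1,2,1,2,1,2,0,1,1,1,0]
Step 4: insert yxt at [1, 2, 4, 8] -> counters=[1,3,2,2,2,2,0,1,2,1,0]
Step 5: insert uo at [0, 1, 3, 5] -> counters=[2,4,2,3,2,3,0,1,2,1,0]
Step 6: insert uv at [3, 5, 7, 9] -> counters=[2,4,2,4,2,4,0,2,2,2,0]
Step 7: insert uo at [0, 1, 3, 5] -> counters=[3,5,2,5,2,5,0,2,2,2,0]
Step 8: delete uv at [3, 5, 7, 9] -> counters=[3,5,2,4,2,4,0,1,2,1,0]
Step 9: insert uv at [3, 5, 7, 9] -> counters=[3,5,2,5,2,5,0,2,2,2,0]
Step 10: delete uo at [0, 1, 3, 5] -> counters=[2,4,2,4,2,4,0,2,2,2,0]
Step 11: insert uo at [0, 1, 3, 5] -> counters=[3,5,2,5,2,5,0,2,2,2,0]
Step 12: insert yxt at [1, 2, 4, 8] -> counters=[3,6,3,5,3,5,0,2,3,2,0]
Step 13: insert uo at [0, 1, 3, 5] -> counters=[4,7,3,6,3,6,0,2,3,2,0]
Step 14: delete uv at [3, 5, 7, 9] -> counters=[4,7,3,5,3,5,0,1,3,1,0]
Step 15: delete yxt at [1, 2, 4, 8] -> counters=[4,6,2,5,2,5,0,1,2,1,0]
Step 16: insert uo at [0, 1, 3, 5] -> counters=[5,7,2,6,2,6,0,1,2,1,0]
Step 17: insert uo at [0, 1, 3, 5] -> counters=[6,8,2,7,2,7,0,1,2,1,0]
Step 18: insert yxt at [1, 2, 4, 8] -> counters=[6,9,3,7,3,7,0,1,3,1,0]
Final counters=[6,9,3,7,3,7,0,1,3,1,0] -> 9 nonzero

Answer: 9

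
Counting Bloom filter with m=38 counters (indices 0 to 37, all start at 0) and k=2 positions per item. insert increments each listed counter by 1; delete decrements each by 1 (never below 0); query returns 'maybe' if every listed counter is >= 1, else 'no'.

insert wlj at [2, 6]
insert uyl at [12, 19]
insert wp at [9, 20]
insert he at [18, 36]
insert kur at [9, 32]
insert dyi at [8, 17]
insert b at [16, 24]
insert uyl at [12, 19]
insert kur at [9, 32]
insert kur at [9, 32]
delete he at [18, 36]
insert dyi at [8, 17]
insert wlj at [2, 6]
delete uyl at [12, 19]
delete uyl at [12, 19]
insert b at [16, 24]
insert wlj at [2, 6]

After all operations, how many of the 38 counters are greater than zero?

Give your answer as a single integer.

Answer: 9

Derivation:
Step 1: insert wlj at [2, 6] -> counters=[0,0,1,0,0,0,1,0,0,0,0,0,0,0,0,0,0,0,0,0,0,0,0,0,0,0,0,0,0,0,0,0,0,0,0,0,0,0]
Step 2: insert uyl at [12, 19] -> counters=[0,0,1,0,0,0,1,0,0,0,0,0,1,0,0,0,0,0,0,1,0,0,0,0,0,0,0,0,0,0,0,0,0,0,0,0,0,0]
Step 3: insert wp at [9, 20] -> counters=[0,0,1,0,0,0,1,0,0,1,0,0,1,0,0,0,0,0,0,1,1,0,0,0,0,0,0,0,0,0,0,0,0,0,0,0,0,0]
Step 4: insert he at [18, 36] -> counters=[0,0,1,0,0,0,1,0,0,1,0,0,1,0,0,0,0,0,1,1,1,0,0,0,0,0,0,0,0,0,0,0,0,0,0,0,1,0]
Step 5: insert kur at [9, 32] -> counters=[0,0,1,0,0,0,1,0,0,2,0,0,1,0,0,0,0,0,1,1,1,0,0,0,0,0,0,0,0,0,0,0,1,0,0,0,1,0]
Step 6: insert dyi at [8, 17] -> counters=[0,0,1,0,0,0,1,0,1,2,0,0,1,0,0,0,0,1,1,1,1,0,0,0,0,0,0,0,0,0,0,0,1,0,0,0,1,0]
Step 7: insert b at [16, 24] -> counters=[0,0,1,0,0,0,1,0,1,2,0,0,1,0,0,0,1,1,1,1,1,0,0,0,1,0,0,0,0,0,0,0,1,0,0,0,1,0]
Step 8: insert uyl at [12, 19] -> counters=[0,0,1,0,0,0,1,0,1,2,0,0,2,0,0,0,1,1,1,2,1,0,0,0,1,0,0,0,0,0,0,0,1,0,0,0,1,0]
Step 9: insert kur at [9, 32] -> counters=[0,0,1,0,0,0,1,0,1,3,0,0,2,0,0,0,1,1,1,2,1,0,0,0,1,0,0,0,0,0,0,0,2,0,0,0,1,0]
Step 10: insert kur at [9, 32] -> counters=[0,0,1,0,0,0,1,0,1,4,0,0,2,0,0,0,1,1,1,2,1,0,0,0,1,0,0,0,0,0,0,0,3,0,0,0,1,0]
Step 11: delete he at [18, 36] -> counters=[0,0,1,0,0,0,1,0,1,4,0,0,2,0,0,0,1,1,0,2,1,0,0,0,1,0,0,0,0,0,0,0,3,0,0,0,0,0]
Step 12: insert dyi at [8, 17] -> counters=[0,0,1,0,0,0,1,0,2,4,0,0,2,0,0,0,1,2,0,2,1,0,0,0,1,0,0,0,0,0,0,0,3,0,0,0,0,0]
Step 13: insert wlj at [2, 6] -> counters=[0,0,2,0,0,0,2,0,2,4,0,0,2,0,0,0,1,2,0,2,1,0,0,0,1,0,0,0,0,0,0,0,3,0,0,0,0,0]
Step 14: delete uyl at [12, 19] -> counters=[0,0,2,0,0,0,2,0,2,4,0,0,1,0,0,0,1,2,0,1,1,0,0,0,1,0,0,0,0,0,0,0,3,0,0,0,0,0]
Step 15: delete uyl at [12, 19] -> counters=[0,0,2,0,0,0,2,0,2,4,0,0,0,0,0,0,1,2,0,0,1,0,0,0,1,0,0,0,0,0,0,0,3,0,0,0,0,0]
Step 16: insert b at [16, 24] -> counters=[0,0,2,0,0,0,2,0,2,4,0,0,0,0,0,0,2,2,0,0,1,0,0,0,2,0,0,0,0,0,0,0,3,0,0,0,0,0]
Step 17: insert wlj at [2, 6] -> counters=[0,0,3,0,0,0,3,0,2,4,0,0,0,0,0,0,2,2,0,0,1,0,0,0,2,0,0,0,0,0,0,0,3,0,0,0,0,0]
Final counters=[0,0,3,0,0,0,3,0,2,4,0,0,0,0,0,0,2,2,0,0,1,0,0,0,2,0,0,0,0,0,0,0,3,0,0,0,0,0] -> 9 nonzero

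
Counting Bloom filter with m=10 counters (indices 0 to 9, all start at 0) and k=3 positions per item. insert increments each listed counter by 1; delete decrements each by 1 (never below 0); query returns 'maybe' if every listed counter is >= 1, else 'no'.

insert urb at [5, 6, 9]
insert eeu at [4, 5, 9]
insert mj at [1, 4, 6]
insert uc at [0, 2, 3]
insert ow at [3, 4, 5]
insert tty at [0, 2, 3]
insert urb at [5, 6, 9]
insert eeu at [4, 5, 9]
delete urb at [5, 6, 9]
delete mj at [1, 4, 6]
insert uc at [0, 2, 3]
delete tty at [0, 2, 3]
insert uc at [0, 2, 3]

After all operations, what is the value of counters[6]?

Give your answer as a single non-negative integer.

Answer: 1

Derivation:
Step 1: insert urb at [5, 6, 9] -> counters=[0,0,0,0,0,1,1,0,0,1]
Step 2: insert eeu at [4, 5, 9] -> counters=[0,0,0,0,1,2,1,0,0,2]
Step 3: insert mj at [1, 4, 6] -> counters=[0,1,0,0,2,2,2,0,0,2]
Step 4: insert uc at [0, 2, 3] -> counters=[1,1,1,1,2,2,2,0,0,2]
Step 5: insert ow at [3, 4, 5] -> counters=[1,1,1,2,3,3,2,0,0,2]
Step 6: insert tty at [0, 2, 3] -> counters=[2,1,2,3,3,3,2,0,0,2]
Step 7: insert urb at [5, 6, 9] -> counters=[2,1,2,3,3,4,3,0,0,3]
Step 8: insert eeu at [4, 5, 9] -> counters=[2,1,2,3,4,5,3,0,0,4]
Step 9: delete urb at [5, 6, 9] -> counters=[2,1,2,3,4,4,2,0,0,3]
Step 10: delete mj at [1, 4, 6] -> counters=[2,0,2,3,3,4,1,0,0,3]
Step 11: insert uc at [0, 2, 3] -> counters=[3,0,3,4,3,4,1,0,0,3]
Step 12: delete tty at [0, 2, 3] -> counters=[2,0,2,3,3,4,1,0,0,3]
Step 13: insert uc at [0, 2, 3] -> counters=[3,0,3,4,3,4,1,0,0,3]
Final counters=[3,0,3,4,3,4,1,0,0,3] -> counters[6]=1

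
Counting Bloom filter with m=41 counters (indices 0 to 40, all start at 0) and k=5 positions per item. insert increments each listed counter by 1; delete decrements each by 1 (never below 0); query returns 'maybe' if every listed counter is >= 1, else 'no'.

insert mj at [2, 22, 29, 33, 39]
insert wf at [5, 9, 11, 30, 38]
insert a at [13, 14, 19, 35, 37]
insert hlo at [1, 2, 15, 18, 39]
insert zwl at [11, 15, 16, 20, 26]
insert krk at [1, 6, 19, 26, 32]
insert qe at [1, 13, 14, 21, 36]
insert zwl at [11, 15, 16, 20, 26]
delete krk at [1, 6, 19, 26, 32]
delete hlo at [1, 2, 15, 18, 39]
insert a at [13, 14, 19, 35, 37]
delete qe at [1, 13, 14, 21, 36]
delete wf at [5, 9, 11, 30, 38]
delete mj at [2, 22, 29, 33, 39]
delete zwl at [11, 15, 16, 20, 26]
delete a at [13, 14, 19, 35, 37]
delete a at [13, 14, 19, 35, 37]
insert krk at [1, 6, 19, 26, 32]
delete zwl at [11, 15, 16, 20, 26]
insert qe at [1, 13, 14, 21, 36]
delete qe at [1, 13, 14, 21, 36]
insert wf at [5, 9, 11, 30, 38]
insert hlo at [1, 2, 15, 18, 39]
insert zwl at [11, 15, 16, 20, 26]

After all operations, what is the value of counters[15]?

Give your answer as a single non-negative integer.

Step 1: insert mj at [2, 22, 29, 33, 39] -> counters=[0,0,1,0,0,0,0,0,0,0,0,0,0,0,0,0,0,0,0,0,0,0,1,0,0,0,0,0,0,1,0,0,0,1,0,0,0,0,0,1,0]
Step 2: insert wf at [5, 9, 11, 30, 38] -> counters=[0,0,1,0,0,1,0,0,0,1,0,1,0,0,0,0,0,0,0,0,0,0,1,0,0,0,0,0,0,1,1,0,0,1,0,0,0,0,1,1,0]
Step 3: insert a at [13, 14, 19, 35, 37] -> counters=[0,0,1,0,0,1,0,0,0,1,0,1,0,1,1,0,0,0,0,1,0,0,1,0,0,0,0,0,0,1,1,0,0,1,0,1,0,1,1,1,0]
Step 4: insert hlo at [1, 2, 15, 18, 39] -> counters=[0,1,2,0,0,1,0,0,0,1,0,1,0,1,1,1,0,0,1,1,0,0,1,0,0,0,0,0,0,1,1,0,0,1,0,1,0,1,1,2,0]
Step 5: insert zwl at [11, 15, 16, 20, 26] -> counters=[0,1,2,0,0,1,0,0,0,1,0,2,0,1,1,2,1,0,1,1,1,0,1,0,0,0,1,0,0,1,1,0,0,1,0,1,0,1,1,2,0]
Step 6: insert krk at [1, 6, 19, 26, 32] -> counters=[0,2,2,0,0,1,1,0,0,1,0,2,0,1,1,2,1,0,1,2,1,0,1,0,0,0,2,0,0,1,1,0,1,1,0,1,0,1,1,2,0]
Step 7: insert qe at [1, 13, 14, 21, 36] -> counters=[0,3,2,0,0,1,1,0,0,1,0,2,0,2,2,2,1,0,1,2,1,1,1,0,0,0,2,0,0,1,1,0,1,1,0,1,1,1,1,2,0]
Step 8: insert zwl at [11, 15, 16, 20, 26] -> counters=[0,3,2,0,0,1,1,0,0,1,0,3,0,2,2,3,2,0,1,2,2,1,1,0,0,0,3,0,0,1,1,0,1,1,0,1,1,1,1,2,0]
Step 9: delete krk at [1, 6, 19, 26, 32] -> counters=[0,2,2,0,0,1,0,0,0,1,0,3,0,2,2,3,2,0,1,1,2,1,1,0,0,0,2,0,0,1,1,0,0,1,0,1,1,1,1,2,0]
Step 10: delete hlo at [1, 2, 15, 18, 39] -> counters=[0,1,1,0,0,1,0,0,0,1,0,3,0,2,2,2,2,0,0,1,2,1,1,0,0,0,2,0,0,1,1,0,0,1,0,1,1,1,1,1,0]
Step 11: insert a at [13, 14, 19, 35, 37] -> counters=[0,1,1,0,0,1,0,0,0,1,0,3,0,3,3,2,2,0,0,2,2,1,1,0,0,0,2,0,0,1,1,0,0,1,0,2,1,2,1,1,0]
Step 12: delete qe at [1, 13, 14, 21, 36] -> counters=[0,0,1,0,0,1,0,0,0,1,0,3,0,2,2,2,2,0,0,2,2,0,1,0,0,0,2,0,0,1,1,0,0,1,0,2,0,2,1,1,0]
Step 13: delete wf at [5, 9, 11, 30, 38] -> counters=[0,0,1,0,0,0,0,0,0,0,0,2,0,2,2,2,2,0,0,2,2,0,1,0,0,0,2,0,0,1,0,0,0,1,0,2,0,2,0,1,0]
Step 14: delete mj at [2, 22, 29, 33, 39] -> counters=[0,0,0,0,0,0,0,0,0,0,0,2,0,2,2,2,2,0,0,2,2,0,0,0,0,0,2,0,0,0,0,0,0,0,0,2,0,2,0,0,0]
Step 15: delete zwl at [11, 15, 16, 20, 26] -> counters=[0,0,0,0,0,0,0,0,0,0,0,1,0,2,2,1,1,0,0,2,1,0,0,0,0,0,1,0,0,0,0,0,0,0,0,2,0,2,0,0,0]
Step 16: delete a at [13, 14, 19, 35, 37] -> counters=[0,0,0,0,0,0,0,0,0,0,0,1,0,1,1,1,1,0,0,1,1,0,0,0,0,0,1,0,0,0,0,0,0,0,0,1,0,1,0,0,0]
Step 17: delete a at [13, 14, 19, 35, 37] -> counters=[0,0,0,0,0,0,0,0,0,0,0,1,0,0,0,1,1,0,0,0,1,0,0,0,0,0,1,0,0,0,0,0,0,0,0,0,0,0,0,0,0]
Step 18: insert krk at [1, 6, 19, 26, 32] -> counters=[0,1,0,0,0,0,1,0,0,0,0,1,0,0,0,1,1,0,0,1,1,0,0,0,0,0,2,0,0,0,0,0,1,0,0,0,0,0,0,0,0]
Step 19: delete zwl at [11, 15, 16, 20, 26] -> counters=[0,1,0,0,0,0,1,0,0,0,0,0,0,0,0,0,0,0,0,1,0,0,0,0,0,0,1,0,0,0,0,0,1,0,0,0,0,0,0,0,0]
Step 20: insert qe at [1, 13, 14, 21, 36] -> counters=[0,2,0,0,0,0,1,0,0,0,0,0,0,1,1,0,0,0,0,1,0,1,0,0,0,0,1,0,0,0,0,0,1,0,0,0,1,0,0,0,0]
Step 21: delete qe at [1, 13, 14, 21, 36] -> counters=[0,1,0,0,0,0,1,0,0,0,0,0,0,0,0,0,0,0,0,1,0,0,0,0,0,0,1,0,0,0,0,0,1,0,0,0,0,0,0,0,0]
Step 22: insert wf at [5, 9, 11, 30, 38] -> counters=[0,1,0,0,0,1,1,0,0,1,0,1,0,0,0,0,0,0,0,1,0,0,0,0,0,0,1,0,0,0,1,0,1,0,0,0,0,0,1,0,0]
Step 23: insert hlo at [1, 2, 15, 18, 39] -> counters=[0,2,1,0,0,1,1,0,0,1,0,1,0,0,0,1,0,0,1,1,0,0,0,0,0,0,1,0,0,0,1,0,1,0,0,0,0,0,1,1,0]
Step 24: insert zwl at [11, 15, 16, 20, 26] -> counters=[0,2,1,0,0,1,1,0,0,1,0,2,0,0,0,2,1,0,1,1,1,0,0,0,0,0,2,0,0,0,1,0,1,0,0,0,0,0,1,1,0]
Final counters=[0,2,1,0,0,1,1,0,0,1,0,2,0,0,0,2,1,0,1,1,1,0,0,0,0,0,2,0,0,0,1,0,1,0,0,0,0,0,1,1,0] -> counters[15]=2

Answer: 2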